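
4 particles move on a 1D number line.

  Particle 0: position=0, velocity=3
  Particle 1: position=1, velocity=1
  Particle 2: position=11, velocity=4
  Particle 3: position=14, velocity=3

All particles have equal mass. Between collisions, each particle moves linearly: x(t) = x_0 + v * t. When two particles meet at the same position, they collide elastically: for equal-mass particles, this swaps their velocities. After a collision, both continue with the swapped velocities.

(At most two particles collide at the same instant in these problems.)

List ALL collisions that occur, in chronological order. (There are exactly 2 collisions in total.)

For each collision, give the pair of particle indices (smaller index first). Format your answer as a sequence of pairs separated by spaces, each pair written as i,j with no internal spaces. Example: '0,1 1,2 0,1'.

Answer: 0,1 2,3

Derivation:
Collision at t=1/2: particles 0 and 1 swap velocities; positions: p0=3/2 p1=3/2 p2=13 p3=31/2; velocities now: v0=1 v1=3 v2=4 v3=3
Collision at t=3: particles 2 and 3 swap velocities; positions: p0=4 p1=9 p2=23 p3=23; velocities now: v0=1 v1=3 v2=3 v3=4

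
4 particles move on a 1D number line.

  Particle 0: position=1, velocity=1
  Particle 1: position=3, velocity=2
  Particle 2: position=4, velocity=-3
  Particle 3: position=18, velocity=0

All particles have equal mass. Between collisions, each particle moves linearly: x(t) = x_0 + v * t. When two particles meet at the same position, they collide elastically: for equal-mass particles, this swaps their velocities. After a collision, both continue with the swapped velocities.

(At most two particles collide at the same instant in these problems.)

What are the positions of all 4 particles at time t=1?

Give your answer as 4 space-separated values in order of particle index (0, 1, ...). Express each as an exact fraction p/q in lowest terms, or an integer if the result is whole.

Answer: 1 2 5 18

Derivation:
Collision at t=1/5: particles 1 and 2 swap velocities; positions: p0=6/5 p1=17/5 p2=17/5 p3=18; velocities now: v0=1 v1=-3 v2=2 v3=0
Collision at t=3/4: particles 0 and 1 swap velocities; positions: p0=7/4 p1=7/4 p2=9/2 p3=18; velocities now: v0=-3 v1=1 v2=2 v3=0
Advance to t=1 (no further collisions before then); velocities: v0=-3 v1=1 v2=2 v3=0; positions = 1 2 5 18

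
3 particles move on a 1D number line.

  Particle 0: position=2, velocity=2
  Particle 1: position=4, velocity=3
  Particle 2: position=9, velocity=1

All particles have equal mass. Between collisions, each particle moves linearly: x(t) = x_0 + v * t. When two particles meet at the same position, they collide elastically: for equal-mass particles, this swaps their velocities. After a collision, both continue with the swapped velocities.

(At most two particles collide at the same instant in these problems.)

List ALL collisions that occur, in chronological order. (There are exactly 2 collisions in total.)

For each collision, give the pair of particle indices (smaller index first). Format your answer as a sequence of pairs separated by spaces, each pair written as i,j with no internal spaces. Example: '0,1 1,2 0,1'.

Answer: 1,2 0,1

Derivation:
Collision at t=5/2: particles 1 and 2 swap velocities; positions: p0=7 p1=23/2 p2=23/2; velocities now: v0=2 v1=1 v2=3
Collision at t=7: particles 0 and 1 swap velocities; positions: p0=16 p1=16 p2=25; velocities now: v0=1 v1=2 v2=3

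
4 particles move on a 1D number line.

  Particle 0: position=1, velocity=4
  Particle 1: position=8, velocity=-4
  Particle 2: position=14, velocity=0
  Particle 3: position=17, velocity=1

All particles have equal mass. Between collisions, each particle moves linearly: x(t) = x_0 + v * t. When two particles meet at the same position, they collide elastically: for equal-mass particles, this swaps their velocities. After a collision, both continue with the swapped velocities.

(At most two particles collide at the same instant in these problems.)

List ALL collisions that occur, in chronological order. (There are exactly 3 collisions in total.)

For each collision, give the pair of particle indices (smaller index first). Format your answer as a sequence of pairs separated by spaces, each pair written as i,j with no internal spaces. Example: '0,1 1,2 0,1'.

Collision at t=7/8: particles 0 and 1 swap velocities; positions: p0=9/2 p1=9/2 p2=14 p3=143/8; velocities now: v0=-4 v1=4 v2=0 v3=1
Collision at t=13/4: particles 1 and 2 swap velocities; positions: p0=-5 p1=14 p2=14 p3=81/4; velocities now: v0=-4 v1=0 v2=4 v3=1
Collision at t=16/3: particles 2 and 3 swap velocities; positions: p0=-40/3 p1=14 p2=67/3 p3=67/3; velocities now: v0=-4 v1=0 v2=1 v3=4

Answer: 0,1 1,2 2,3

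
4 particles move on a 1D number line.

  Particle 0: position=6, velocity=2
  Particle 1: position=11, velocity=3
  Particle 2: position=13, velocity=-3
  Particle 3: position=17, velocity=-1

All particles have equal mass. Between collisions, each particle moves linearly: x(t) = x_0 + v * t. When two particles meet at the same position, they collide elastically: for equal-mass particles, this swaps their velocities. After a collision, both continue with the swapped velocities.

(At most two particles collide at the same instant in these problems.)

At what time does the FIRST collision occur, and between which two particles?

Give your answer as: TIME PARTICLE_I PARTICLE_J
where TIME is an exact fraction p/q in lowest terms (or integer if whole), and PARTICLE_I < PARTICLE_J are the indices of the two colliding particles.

Pair (0,1): pos 6,11 vel 2,3 -> not approaching (rel speed -1 <= 0)
Pair (1,2): pos 11,13 vel 3,-3 -> gap=2, closing at 6/unit, collide at t=1/3
Pair (2,3): pos 13,17 vel -3,-1 -> not approaching (rel speed -2 <= 0)
Earliest collision: t=1/3 between 1 and 2

Answer: 1/3 1 2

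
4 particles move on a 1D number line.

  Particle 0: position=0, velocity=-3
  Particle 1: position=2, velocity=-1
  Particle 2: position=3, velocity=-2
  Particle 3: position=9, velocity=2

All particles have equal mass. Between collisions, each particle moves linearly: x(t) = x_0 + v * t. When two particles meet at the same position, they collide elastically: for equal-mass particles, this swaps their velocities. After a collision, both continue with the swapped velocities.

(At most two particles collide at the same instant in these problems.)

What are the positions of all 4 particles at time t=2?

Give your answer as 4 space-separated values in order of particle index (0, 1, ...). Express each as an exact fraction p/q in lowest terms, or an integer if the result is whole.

Collision at t=1: particles 1 and 2 swap velocities; positions: p0=-3 p1=1 p2=1 p3=11; velocities now: v0=-3 v1=-2 v2=-1 v3=2
Advance to t=2 (no further collisions before then); velocities: v0=-3 v1=-2 v2=-1 v3=2; positions = -6 -1 0 13

Answer: -6 -1 0 13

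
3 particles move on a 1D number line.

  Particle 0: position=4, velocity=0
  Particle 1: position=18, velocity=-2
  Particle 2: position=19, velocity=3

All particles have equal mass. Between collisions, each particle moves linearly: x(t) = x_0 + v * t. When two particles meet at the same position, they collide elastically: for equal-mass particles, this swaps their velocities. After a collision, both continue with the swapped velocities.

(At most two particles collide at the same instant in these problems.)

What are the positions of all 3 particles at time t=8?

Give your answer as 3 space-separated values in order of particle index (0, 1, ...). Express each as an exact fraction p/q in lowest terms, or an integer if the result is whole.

Collision at t=7: particles 0 and 1 swap velocities; positions: p0=4 p1=4 p2=40; velocities now: v0=-2 v1=0 v2=3
Advance to t=8 (no further collisions before then); velocities: v0=-2 v1=0 v2=3; positions = 2 4 43

Answer: 2 4 43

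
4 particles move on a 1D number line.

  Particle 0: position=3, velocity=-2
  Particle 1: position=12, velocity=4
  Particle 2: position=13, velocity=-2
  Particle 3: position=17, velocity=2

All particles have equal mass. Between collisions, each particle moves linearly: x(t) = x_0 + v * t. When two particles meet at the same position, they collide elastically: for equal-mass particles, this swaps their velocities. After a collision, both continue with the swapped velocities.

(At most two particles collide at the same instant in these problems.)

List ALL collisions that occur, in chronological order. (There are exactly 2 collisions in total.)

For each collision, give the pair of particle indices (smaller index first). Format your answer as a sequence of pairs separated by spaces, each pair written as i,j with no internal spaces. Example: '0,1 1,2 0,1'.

Answer: 1,2 2,3

Derivation:
Collision at t=1/6: particles 1 and 2 swap velocities; positions: p0=8/3 p1=38/3 p2=38/3 p3=52/3; velocities now: v0=-2 v1=-2 v2=4 v3=2
Collision at t=5/2: particles 2 and 3 swap velocities; positions: p0=-2 p1=8 p2=22 p3=22; velocities now: v0=-2 v1=-2 v2=2 v3=4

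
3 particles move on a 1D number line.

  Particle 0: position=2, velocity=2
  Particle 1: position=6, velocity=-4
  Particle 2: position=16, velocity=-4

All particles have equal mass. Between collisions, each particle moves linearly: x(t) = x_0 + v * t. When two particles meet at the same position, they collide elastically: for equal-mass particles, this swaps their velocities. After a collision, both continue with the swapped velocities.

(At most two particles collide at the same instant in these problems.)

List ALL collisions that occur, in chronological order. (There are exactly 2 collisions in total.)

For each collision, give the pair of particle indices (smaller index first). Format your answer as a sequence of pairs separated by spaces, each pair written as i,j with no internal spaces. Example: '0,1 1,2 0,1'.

Answer: 0,1 1,2

Derivation:
Collision at t=2/3: particles 0 and 1 swap velocities; positions: p0=10/3 p1=10/3 p2=40/3; velocities now: v0=-4 v1=2 v2=-4
Collision at t=7/3: particles 1 and 2 swap velocities; positions: p0=-10/3 p1=20/3 p2=20/3; velocities now: v0=-4 v1=-4 v2=2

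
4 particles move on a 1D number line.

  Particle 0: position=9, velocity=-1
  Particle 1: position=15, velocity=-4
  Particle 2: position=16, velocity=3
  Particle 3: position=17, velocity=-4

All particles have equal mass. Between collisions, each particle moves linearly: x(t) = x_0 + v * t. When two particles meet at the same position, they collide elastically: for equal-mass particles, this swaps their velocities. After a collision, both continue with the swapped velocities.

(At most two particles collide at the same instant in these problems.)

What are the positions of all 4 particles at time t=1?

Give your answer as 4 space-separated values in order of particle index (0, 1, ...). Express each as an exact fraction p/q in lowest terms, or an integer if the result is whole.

Answer: 8 11 13 19

Derivation:
Collision at t=1/7: particles 2 and 3 swap velocities; positions: p0=62/7 p1=101/7 p2=115/7 p3=115/7; velocities now: v0=-1 v1=-4 v2=-4 v3=3
Advance to t=1 (no further collisions before then); velocities: v0=-1 v1=-4 v2=-4 v3=3; positions = 8 11 13 19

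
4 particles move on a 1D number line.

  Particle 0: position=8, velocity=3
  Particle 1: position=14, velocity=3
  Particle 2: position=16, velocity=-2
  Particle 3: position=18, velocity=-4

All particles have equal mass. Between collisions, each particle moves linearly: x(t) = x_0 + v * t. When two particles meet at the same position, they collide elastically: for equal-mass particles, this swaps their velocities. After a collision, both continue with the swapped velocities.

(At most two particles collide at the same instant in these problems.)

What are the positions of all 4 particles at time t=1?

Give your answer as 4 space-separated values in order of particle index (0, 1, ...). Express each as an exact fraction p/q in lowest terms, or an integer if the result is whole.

Answer: 11 14 14 17

Derivation:
Collision at t=2/5: particles 1 and 2 swap velocities; positions: p0=46/5 p1=76/5 p2=76/5 p3=82/5; velocities now: v0=3 v1=-2 v2=3 v3=-4
Collision at t=4/7: particles 2 and 3 swap velocities; positions: p0=68/7 p1=104/7 p2=110/7 p3=110/7; velocities now: v0=3 v1=-2 v2=-4 v3=3
Collision at t=1: particles 1 and 2 swap velocities; positions: p0=11 p1=14 p2=14 p3=17; velocities now: v0=3 v1=-4 v2=-2 v3=3
Advance to t=1 (no further collisions before then); velocities: v0=3 v1=-4 v2=-2 v3=3; positions = 11 14 14 17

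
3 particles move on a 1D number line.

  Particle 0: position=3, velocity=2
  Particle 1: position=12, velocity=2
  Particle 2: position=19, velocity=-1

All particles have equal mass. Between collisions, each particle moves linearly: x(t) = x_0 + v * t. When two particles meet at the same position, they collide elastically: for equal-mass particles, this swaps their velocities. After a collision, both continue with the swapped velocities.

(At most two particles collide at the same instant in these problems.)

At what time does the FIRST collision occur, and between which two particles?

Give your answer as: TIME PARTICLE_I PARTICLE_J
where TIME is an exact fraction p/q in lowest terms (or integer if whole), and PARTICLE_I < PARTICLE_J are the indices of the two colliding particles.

Pair (0,1): pos 3,12 vel 2,2 -> not approaching (rel speed 0 <= 0)
Pair (1,2): pos 12,19 vel 2,-1 -> gap=7, closing at 3/unit, collide at t=7/3
Earliest collision: t=7/3 between 1 and 2

Answer: 7/3 1 2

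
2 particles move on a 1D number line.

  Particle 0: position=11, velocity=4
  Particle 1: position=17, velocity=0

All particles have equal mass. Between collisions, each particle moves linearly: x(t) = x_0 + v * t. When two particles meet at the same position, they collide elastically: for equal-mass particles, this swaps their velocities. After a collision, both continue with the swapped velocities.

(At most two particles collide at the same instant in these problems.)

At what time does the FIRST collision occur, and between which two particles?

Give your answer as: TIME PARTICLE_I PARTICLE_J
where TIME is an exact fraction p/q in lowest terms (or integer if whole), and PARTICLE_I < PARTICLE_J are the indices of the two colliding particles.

Answer: 3/2 0 1

Derivation:
Pair (0,1): pos 11,17 vel 4,0 -> gap=6, closing at 4/unit, collide at t=3/2
Earliest collision: t=3/2 between 0 and 1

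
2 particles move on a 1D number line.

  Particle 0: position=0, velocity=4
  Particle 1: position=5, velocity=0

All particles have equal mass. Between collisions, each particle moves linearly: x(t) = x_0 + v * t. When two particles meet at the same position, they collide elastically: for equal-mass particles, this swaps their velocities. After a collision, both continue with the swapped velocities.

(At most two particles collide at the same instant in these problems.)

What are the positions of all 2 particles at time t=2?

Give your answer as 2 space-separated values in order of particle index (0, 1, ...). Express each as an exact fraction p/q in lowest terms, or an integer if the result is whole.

Answer: 5 8

Derivation:
Collision at t=5/4: particles 0 and 1 swap velocities; positions: p0=5 p1=5; velocities now: v0=0 v1=4
Advance to t=2 (no further collisions before then); velocities: v0=0 v1=4; positions = 5 8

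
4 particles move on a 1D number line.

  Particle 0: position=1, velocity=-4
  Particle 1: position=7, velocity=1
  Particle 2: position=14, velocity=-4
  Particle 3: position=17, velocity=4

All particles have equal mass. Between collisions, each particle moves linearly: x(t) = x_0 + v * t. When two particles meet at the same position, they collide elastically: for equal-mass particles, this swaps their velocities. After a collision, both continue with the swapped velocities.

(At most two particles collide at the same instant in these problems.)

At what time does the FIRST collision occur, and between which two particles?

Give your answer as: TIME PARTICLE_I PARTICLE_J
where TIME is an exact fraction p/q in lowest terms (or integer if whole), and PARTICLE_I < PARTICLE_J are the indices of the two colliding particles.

Answer: 7/5 1 2

Derivation:
Pair (0,1): pos 1,7 vel -4,1 -> not approaching (rel speed -5 <= 0)
Pair (1,2): pos 7,14 vel 1,-4 -> gap=7, closing at 5/unit, collide at t=7/5
Pair (2,3): pos 14,17 vel -4,4 -> not approaching (rel speed -8 <= 0)
Earliest collision: t=7/5 between 1 and 2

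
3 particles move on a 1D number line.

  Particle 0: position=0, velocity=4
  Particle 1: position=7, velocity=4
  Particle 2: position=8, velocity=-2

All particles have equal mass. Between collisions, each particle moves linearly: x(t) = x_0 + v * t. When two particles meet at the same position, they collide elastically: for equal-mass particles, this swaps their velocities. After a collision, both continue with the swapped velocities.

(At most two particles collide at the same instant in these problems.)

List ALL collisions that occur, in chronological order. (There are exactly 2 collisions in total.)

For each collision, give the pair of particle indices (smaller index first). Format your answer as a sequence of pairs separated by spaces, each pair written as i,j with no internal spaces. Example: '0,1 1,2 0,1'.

Collision at t=1/6: particles 1 and 2 swap velocities; positions: p0=2/3 p1=23/3 p2=23/3; velocities now: v0=4 v1=-2 v2=4
Collision at t=4/3: particles 0 and 1 swap velocities; positions: p0=16/3 p1=16/3 p2=37/3; velocities now: v0=-2 v1=4 v2=4

Answer: 1,2 0,1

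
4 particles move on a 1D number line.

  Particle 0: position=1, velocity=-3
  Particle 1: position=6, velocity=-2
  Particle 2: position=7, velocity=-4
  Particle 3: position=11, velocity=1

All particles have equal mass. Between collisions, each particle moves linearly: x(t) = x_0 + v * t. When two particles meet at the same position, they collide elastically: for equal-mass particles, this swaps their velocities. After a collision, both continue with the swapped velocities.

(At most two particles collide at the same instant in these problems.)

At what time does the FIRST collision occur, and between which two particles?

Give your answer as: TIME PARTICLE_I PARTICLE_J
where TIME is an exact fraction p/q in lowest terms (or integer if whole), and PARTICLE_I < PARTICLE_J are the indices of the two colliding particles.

Pair (0,1): pos 1,6 vel -3,-2 -> not approaching (rel speed -1 <= 0)
Pair (1,2): pos 6,7 vel -2,-4 -> gap=1, closing at 2/unit, collide at t=1/2
Pair (2,3): pos 7,11 vel -4,1 -> not approaching (rel speed -5 <= 0)
Earliest collision: t=1/2 between 1 and 2

Answer: 1/2 1 2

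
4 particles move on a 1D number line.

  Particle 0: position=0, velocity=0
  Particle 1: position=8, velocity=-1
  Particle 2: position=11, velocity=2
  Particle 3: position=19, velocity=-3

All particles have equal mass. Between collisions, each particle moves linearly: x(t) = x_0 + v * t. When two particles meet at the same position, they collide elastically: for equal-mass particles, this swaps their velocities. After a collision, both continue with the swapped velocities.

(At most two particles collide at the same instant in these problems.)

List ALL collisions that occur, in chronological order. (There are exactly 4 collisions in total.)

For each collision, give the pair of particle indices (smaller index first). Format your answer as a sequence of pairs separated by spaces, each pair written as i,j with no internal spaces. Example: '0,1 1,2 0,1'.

Answer: 2,3 1,2 0,1 1,2

Derivation:
Collision at t=8/5: particles 2 and 3 swap velocities; positions: p0=0 p1=32/5 p2=71/5 p3=71/5; velocities now: v0=0 v1=-1 v2=-3 v3=2
Collision at t=11/2: particles 1 and 2 swap velocities; positions: p0=0 p1=5/2 p2=5/2 p3=22; velocities now: v0=0 v1=-3 v2=-1 v3=2
Collision at t=19/3: particles 0 and 1 swap velocities; positions: p0=0 p1=0 p2=5/3 p3=71/3; velocities now: v0=-3 v1=0 v2=-1 v3=2
Collision at t=8: particles 1 and 2 swap velocities; positions: p0=-5 p1=0 p2=0 p3=27; velocities now: v0=-3 v1=-1 v2=0 v3=2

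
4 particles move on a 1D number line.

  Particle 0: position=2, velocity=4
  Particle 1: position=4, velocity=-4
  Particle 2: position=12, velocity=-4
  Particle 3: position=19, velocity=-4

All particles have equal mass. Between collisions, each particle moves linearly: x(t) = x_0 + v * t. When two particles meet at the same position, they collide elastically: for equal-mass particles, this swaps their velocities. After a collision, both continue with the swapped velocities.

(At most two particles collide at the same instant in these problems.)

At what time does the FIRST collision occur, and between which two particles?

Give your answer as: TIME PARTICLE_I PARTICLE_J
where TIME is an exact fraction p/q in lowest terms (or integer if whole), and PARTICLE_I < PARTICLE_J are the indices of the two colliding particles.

Pair (0,1): pos 2,4 vel 4,-4 -> gap=2, closing at 8/unit, collide at t=1/4
Pair (1,2): pos 4,12 vel -4,-4 -> not approaching (rel speed 0 <= 0)
Pair (2,3): pos 12,19 vel -4,-4 -> not approaching (rel speed 0 <= 0)
Earliest collision: t=1/4 between 0 and 1

Answer: 1/4 0 1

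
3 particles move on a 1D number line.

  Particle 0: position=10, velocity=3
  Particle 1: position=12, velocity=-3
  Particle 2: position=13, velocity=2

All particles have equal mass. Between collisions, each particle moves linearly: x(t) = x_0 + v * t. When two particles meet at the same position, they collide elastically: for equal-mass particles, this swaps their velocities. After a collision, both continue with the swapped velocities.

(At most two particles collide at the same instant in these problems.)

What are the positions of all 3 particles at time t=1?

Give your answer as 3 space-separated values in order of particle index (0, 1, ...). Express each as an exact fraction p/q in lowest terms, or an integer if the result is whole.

Collision at t=1/3: particles 0 and 1 swap velocities; positions: p0=11 p1=11 p2=41/3; velocities now: v0=-3 v1=3 v2=2
Advance to t=1 (no further collisions before then); velocities: v0=-3 v1=3 v2=2; positions = 9 13 15

Answer: 9 13 15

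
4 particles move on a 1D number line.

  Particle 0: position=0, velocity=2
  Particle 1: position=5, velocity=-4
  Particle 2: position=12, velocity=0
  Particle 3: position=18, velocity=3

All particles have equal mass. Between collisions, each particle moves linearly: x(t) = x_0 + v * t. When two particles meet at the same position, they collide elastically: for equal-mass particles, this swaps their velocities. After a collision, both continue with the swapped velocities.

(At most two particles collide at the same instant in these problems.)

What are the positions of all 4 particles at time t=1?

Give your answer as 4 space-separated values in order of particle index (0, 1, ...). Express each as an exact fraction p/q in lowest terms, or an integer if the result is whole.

Answer: 1 2 12 21

Derivation:
Collision at t=5/6: particles 0 and 1 swap velocities; positions: p0=5/3 p1=5/3 p2=12 p3=41/2; velocities now: v0=-4 v1=2 v2=0 v3=3
Advance to t=1 (no further collisions before then); velocities: v0=-4 v1=2 v2=0 v3=3; positions = 1 2 12 21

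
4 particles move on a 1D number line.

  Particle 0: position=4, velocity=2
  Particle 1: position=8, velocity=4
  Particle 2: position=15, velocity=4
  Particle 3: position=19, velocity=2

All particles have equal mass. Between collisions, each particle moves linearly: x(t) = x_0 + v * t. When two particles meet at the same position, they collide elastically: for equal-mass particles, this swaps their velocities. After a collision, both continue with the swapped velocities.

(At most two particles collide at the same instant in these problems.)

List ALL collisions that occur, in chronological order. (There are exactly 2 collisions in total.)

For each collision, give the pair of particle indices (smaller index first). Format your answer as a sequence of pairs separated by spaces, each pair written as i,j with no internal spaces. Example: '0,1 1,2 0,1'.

Collision at t=2: particles 2 and 3 swap velocities; positions: p0=8 p1=16 p2=23 p3=23; velocities now: v0=2 v1=4 v2=2 v3=4
Collision at t=11/2: particles 1 and 2 swap velocities; positions: p0=15 p1=30 p2=30 p3=37; velocities now: v0=2 v1=2 v2=4 v3=4

Answer: 2,3 1,2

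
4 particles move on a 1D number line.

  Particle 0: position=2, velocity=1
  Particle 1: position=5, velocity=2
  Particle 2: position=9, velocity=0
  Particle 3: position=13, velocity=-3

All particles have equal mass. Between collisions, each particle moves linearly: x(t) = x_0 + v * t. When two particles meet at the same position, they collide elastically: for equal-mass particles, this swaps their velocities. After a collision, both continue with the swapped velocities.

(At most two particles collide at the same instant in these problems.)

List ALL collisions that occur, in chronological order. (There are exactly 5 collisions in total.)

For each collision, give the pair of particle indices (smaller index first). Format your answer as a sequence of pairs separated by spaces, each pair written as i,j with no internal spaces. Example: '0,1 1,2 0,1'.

Answer: 2,3 1,2 2,3 0,1 1,2

Derivation:
Collision at t=4/3: particles 2 and 3 swap velocities; positions: p0=10/3 p1=23/3 p2=9 p3=9; velocities now: v0=1 v1=2 v2=-3 v3=0
Collision at t=8/5: particles 1 and 2 swap velocities; positions: p0=18/5 p1=41/5 p2=41/5 p3=9; velocities now: v0=1 v1=-3 v2=2 v3=0
Collision at t=2: particles 2 and 3 swap velocities; positions: p0=4 p1=7 p2=9 p3=9; velocities now: v0=1 v1=-3 v2=0 v3=2
Collision at t=11/4: particles 0 and 1 swap velocities; positions: p0=19/4 p1=19/4 p2=9 p3=21/2; velocities now: v0=-3 v1=1 v2=0 v3=2
Collision at t=7: particles 1 and 2 swap velocities; positions: p0=-8 p1=9 p2=9 p3=19; velocities now: v0=-3 v1=0 v2=1 v3=2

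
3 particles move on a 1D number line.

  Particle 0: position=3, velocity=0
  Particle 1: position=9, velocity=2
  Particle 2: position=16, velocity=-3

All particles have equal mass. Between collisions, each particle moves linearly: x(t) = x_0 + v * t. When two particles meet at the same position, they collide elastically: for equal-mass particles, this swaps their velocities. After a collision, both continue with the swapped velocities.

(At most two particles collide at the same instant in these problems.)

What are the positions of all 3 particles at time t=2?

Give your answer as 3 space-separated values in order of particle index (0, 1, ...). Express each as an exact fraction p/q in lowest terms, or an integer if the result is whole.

Collision at t=7/5: particles 1 and 2 swap velocities; positions: p0=3 p1=59/5 p2=59/5; velocities now: v0=0 v1=-3 v2=2
Advance to t=2 (no further collisions before then); velocities: v0=0 v1=-3 v2=2; positions = 3 10 13

Answer: 3 10 13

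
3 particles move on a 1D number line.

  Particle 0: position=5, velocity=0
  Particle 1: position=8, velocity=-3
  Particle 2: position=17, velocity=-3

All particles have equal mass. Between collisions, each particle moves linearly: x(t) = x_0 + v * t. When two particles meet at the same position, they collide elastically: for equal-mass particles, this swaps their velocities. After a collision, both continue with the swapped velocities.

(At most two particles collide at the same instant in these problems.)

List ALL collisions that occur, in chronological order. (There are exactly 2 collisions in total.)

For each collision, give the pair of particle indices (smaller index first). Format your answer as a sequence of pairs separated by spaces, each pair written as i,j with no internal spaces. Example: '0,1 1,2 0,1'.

Answer: 0,1 1,2

Derivation:
Collision at t=1: particles 0 and 1 swap velocities; positions: p0=5 p1=5 p2=14; velocities now: v0=-3 v1=0 v2=-3
Collision at t=4: particles 1 and 2 swap velocities; positions: p0=-4 p1=5 p2=5; velocities now: v0=-3 v1=-3 v2=0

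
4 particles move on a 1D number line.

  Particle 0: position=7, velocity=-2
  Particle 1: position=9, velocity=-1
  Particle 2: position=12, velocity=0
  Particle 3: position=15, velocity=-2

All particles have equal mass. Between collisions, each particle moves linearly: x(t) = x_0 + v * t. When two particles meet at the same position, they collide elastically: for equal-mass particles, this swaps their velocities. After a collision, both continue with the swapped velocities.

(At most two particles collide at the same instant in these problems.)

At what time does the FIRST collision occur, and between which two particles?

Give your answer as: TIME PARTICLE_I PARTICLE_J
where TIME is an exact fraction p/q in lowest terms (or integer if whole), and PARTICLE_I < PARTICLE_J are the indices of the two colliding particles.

Answer: 3/2 2 3

Derivation:
Pair (0,1): pos 7,9 vel -2,-1 -> not approaching (rel speed -1 <= 0)
Pair (1,2): pos 9,12 vel -1,0 -> not approaching (rel speed -1 <= 0)
Pair (2,3): pos 12,15 vel 0,-2 -> gap=3, closing at 2/unit, collide at t=3/2
Earliest collision: t=3/2 between 2 and 3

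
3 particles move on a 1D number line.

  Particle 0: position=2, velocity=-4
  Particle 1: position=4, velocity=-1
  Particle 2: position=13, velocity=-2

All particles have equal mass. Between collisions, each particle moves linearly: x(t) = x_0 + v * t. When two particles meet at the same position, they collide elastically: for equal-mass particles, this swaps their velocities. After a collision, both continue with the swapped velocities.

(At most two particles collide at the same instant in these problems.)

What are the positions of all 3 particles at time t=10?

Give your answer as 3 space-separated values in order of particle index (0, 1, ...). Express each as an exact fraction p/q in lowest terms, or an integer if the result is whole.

Collision at t=9: particles 1 and 2 swap velocities; positions: p0=-34 p1=-5 p2=-5; velocities now: v0=-4 v1=-2 v2=-1
Advance to t=10 (no further collisions before then); velocities: v0=-4 v1=-2 v2=-1; positions = -38 -7 -6

Answer: -38 -7 -6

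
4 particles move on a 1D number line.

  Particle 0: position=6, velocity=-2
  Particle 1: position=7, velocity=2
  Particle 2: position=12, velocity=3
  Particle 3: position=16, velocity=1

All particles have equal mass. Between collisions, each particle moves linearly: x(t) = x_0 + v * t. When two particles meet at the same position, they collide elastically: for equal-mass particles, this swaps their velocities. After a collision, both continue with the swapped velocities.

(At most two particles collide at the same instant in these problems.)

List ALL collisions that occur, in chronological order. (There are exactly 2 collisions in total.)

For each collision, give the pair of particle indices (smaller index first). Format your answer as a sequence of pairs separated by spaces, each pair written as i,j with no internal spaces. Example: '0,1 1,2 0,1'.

Answer: 2,3 1,2

Derivation:
Collision at t=2: particles 2 and 3 swap velocities; positions: p0=2 p1=11 p2=18 p3=18; velocities now: v0=-2 v1=2 v2=1 v3=3
Collision at t=9: particles 1 and 2 swap velocities; positions: p0=-12 p1=25 p2=25 p3=39; velocities now: v0=-2 v1=1 v2=2 v3=3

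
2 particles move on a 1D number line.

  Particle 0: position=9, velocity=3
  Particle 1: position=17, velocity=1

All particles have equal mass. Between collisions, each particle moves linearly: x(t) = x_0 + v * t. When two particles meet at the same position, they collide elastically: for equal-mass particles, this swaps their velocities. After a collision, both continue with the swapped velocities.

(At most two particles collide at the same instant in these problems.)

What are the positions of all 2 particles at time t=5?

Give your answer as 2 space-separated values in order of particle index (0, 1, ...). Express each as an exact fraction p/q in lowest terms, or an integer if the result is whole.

Collision at t=4: particles 0 and 1 swap velocities; positions: p0=21 p1=21; velocities now: v0=1 v1=3
Advance to t=5 (no further collisions before then); velocities: v0=1 v1=3; positions = 22 24

Answer: 22 24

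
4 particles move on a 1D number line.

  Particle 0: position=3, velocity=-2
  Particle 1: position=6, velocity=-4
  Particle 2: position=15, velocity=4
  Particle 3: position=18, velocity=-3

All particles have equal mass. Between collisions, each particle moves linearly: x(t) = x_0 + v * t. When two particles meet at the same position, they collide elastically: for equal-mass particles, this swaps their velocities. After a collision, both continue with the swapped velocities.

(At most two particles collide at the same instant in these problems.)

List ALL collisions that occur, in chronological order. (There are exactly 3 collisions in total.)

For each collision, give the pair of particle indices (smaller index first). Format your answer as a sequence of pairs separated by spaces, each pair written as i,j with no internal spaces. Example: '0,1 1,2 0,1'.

Collision at t=3/7: particles 2 and 3 swap velocities; positions: p0=15/7 p1=30/7 p2=117/7 p3=117/7; velocities now: v0=-2 v1=-4 v2=-3 v3=4
Collision at t=3/2: particles 0 and 1 swap velocities; positions: p0=0 p1=0 p2=27/2 p3=21; velocities now: v0=-4 v1=-2 v2=-3 v3=4
Collision at t=15: particles 1 and 2 swap velocities; positions: p0=-54 p1=-27 p2=-27 p3=75; velocities now: v0=-4 v1=-3 v2=-2 v3=4

Answer: 2,3 0,1 1,2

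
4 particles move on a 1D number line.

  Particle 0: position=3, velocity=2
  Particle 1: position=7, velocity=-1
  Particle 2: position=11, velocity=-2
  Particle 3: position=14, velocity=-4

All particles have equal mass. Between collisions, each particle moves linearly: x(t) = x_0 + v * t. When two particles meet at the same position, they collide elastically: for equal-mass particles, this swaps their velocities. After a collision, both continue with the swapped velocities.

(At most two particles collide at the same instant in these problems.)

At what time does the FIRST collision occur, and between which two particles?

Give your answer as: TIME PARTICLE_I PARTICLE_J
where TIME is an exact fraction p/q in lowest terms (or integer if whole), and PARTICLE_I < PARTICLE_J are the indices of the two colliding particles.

Pair (0,1): pos 3,7 vel 2,-1 -> gap=4, closing at 3/unit, collide at t=4/3
Pair (1,2): pos 7,11 vel -1,-2 -> gap=4, closing at 1/unit, collide at t=4
Pair (2,3): pos 11,14 vel -2,-4 -> gap=3, closing at 2/unit, collide at t=3/2
Earliest collision: t=4/3 between 0 and 1

Answer: 4/3 0 1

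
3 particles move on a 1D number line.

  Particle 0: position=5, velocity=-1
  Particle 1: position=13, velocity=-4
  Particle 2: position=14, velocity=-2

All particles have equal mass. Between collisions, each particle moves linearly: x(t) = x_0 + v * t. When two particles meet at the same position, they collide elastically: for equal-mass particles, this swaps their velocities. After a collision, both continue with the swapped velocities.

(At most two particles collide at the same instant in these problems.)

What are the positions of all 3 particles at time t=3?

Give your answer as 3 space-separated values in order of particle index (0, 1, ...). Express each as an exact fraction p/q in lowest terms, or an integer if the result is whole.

Collision at t=8/3: particles 0 and 1 swap velocities; positions: p0=7/3 p1=7/3 p2=26/3; velocities now: v0=-4 v1=-1 v2=-2
Advance to t=3 (no further collisions before then); velocities: v0=-4 v1=-1 v2=-2; positions = 1 2 8

Answer: 1 2 8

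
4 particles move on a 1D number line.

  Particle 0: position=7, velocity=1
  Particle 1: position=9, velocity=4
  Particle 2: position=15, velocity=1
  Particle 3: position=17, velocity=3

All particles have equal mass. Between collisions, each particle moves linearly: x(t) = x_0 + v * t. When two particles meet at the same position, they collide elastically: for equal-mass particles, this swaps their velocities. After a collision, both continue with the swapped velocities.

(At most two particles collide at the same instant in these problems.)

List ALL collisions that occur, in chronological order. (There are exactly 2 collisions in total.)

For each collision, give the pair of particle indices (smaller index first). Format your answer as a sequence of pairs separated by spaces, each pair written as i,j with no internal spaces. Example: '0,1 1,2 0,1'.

Collision at t=2: particles 1 and 2 swap velocities; positions: p0=9 p1=17 p2=17 p3=23; velocities now: v0=1 v1=1 v2=4 v3=3
Collision at t=8: particles 2 and 3 swap velocities; positions: p0=15 p1=23 p2=41 p3=41; velocities now: v0=1 v1=1 v2=3 v3=4

Answer: 1,2 2,3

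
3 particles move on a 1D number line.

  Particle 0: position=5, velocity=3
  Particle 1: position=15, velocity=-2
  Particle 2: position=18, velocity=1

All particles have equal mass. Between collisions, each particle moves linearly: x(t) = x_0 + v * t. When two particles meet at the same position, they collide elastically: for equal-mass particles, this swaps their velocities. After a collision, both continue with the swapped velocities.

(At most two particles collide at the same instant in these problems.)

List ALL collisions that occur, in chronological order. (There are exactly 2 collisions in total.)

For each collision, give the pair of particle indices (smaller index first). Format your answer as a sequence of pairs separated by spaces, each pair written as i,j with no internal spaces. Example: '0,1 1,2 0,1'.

Answer: 0,1 1,2

Derivation:
Collision at t=2: particles 0 and 1 swap velocities; positions: p0=11 p1=11 p2=20; velocities now: v0=-2 v1=3 v2=1
Collision at t=13/2: particles 1 and 2 swap velocities; positions: p0=2 p1=49/2 p2=49/2; velocities now: v0=-2 v1=1 v2=3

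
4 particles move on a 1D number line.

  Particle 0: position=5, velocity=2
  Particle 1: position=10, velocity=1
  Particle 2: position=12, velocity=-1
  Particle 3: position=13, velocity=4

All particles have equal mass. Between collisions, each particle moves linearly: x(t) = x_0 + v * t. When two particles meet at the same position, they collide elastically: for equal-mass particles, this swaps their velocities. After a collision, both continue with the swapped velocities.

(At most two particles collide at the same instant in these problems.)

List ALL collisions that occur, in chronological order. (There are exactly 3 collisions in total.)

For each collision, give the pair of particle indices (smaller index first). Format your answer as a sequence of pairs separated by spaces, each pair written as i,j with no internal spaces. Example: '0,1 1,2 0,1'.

Answer: 1,2 0,1 1,2

Derivation:
Collision at t=1: particles 1 and 2 swap velocities; positions: p0=7 p1=11 p2=11 p3=17; velocities now: v0=2 v1=-1 v2=1 v3=4
Collision at t=7/3: particles 0 and 1 swap velocities; positions: p0=29/3 p1=29/3 p2=37/3 p3=67/3; velocities now: v0=-1 v1=2 v2=1 v3=4
Collision at t=5: particles 1 and 2 swap velocities; positions: p0=7 p1=15 p2=15 p3=33; velocities now: v0=-1 v1=1 v2=2 v3=4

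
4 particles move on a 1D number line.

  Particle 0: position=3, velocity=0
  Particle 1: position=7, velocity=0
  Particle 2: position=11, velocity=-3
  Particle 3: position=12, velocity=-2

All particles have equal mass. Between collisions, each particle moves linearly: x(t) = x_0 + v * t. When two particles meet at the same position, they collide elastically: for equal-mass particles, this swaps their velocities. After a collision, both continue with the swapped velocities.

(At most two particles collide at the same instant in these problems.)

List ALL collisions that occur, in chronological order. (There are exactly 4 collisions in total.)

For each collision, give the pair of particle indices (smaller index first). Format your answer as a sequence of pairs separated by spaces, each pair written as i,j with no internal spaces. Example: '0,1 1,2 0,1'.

Collision at t=4/3: particles 1 and 2 swap velocities; positions: p0=3 p1=7 p2=7 p3=28/3; velocities now: v0=0 v1=-3 v2=0 v3=-2
Collision at t=5/2: particles 2 and 3 swap velocities; positions: p0=3 p1=7/2 p2=7 p3=7; velocities now: v0=0 v1=-3 v2=-2 v3=0
Collision at t=8/3: particles 0 and 1 swap velocities; positions: p0=3 p1=3 p2=20/3 p3=7; velocities now: v0=-3 v1=0 v2=-2 v3=0
Collision at t=9/2: particles 1 and 2 swap velocities; positions: p0=-5/2 p1=3 p2=3 p3=7; velocities now: v0=-3 v1=-2 v2=0 v3=0

Answer: 1,2 2,3 0,1 1,2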